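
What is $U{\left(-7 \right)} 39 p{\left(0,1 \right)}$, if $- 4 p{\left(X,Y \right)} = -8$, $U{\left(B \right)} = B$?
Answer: $-546$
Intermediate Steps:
$p{\left(X,Y \right)} = 2$ ($p{\left(X,Y \right)} = \left(- \frac{1}{4}\right) \left(-8\right) = 2$)
$U{\left(-7 \right)} 39 p{\left(0,1 \right)} = \left(-7\right) 39 \cdot 2 = \left(-273\right) 2 = -546$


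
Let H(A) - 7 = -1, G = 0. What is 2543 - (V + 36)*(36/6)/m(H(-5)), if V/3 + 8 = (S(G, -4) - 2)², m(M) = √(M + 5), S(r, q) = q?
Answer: 2543 - 720*√11/11 ≈ 2325.9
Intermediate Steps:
H(A) = 6 (H(A) = 7 - 1 = 6)
m(M) = √(5 + M)
V = 84 (V = -24 + 3*(-4 - 2)² = -24 + 3*(-6)² = -24 + 3*36 = -24 + 108 = 84)
2543 - (V + 36)*(36/6)/m(H(-5)) = 2543 - (84 + 36)*(36/6)/(√(5 + 6)) = 2543 - 120*(36*(⅙))/(√11) = 2543 - 120*6*(√11/11) = 2543 - 120*6*√11/11 = 2543 - 720*√11/11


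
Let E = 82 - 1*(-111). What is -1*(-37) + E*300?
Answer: 57937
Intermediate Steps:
E = 193 (E = 82 + 111 = 193)
-1*(-37) + E*300 = -1*(-37) + 193*300 = 37 + 57900 = 57937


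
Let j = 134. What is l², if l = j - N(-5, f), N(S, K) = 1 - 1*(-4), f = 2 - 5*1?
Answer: 16641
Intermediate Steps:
f = -3 (f = 2 - 5 = -3)
N(S, K) = 5 (N(S, K) = 1 + 4 = 5)
l = 129 (l = 134 - 1*5 = 134 - 5 = 129)
l² = 129² = 16641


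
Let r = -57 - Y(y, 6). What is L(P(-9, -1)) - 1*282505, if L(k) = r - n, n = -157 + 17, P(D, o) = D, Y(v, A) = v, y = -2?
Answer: -282420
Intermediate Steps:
n = -140
r = -55 (r = -57 - 1*(-2) = -57 + 2 = -55)
L(k) = 85 (L(k) = -55 - 1*(-140) = -55 + 140 = 85)
L(P(-9, -1)) - 1*282505 = 85 - 1*282505 = 85 - 282505 = -282420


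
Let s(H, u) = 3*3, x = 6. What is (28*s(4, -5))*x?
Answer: 1512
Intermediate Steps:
s(H, u) = 9
(28*s(4, -5))*x = (28*9)*6 = 252*6 = 1512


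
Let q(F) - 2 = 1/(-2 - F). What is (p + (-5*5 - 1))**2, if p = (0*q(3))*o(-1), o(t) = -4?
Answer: 676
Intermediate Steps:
q(F) = 2 + 1/(-2 - F)
p = 0 (p = (0*((3 + 2*3)/(2 + 3)))*(-4) = (0*((3 + 6)/5))*(-4) = (0*((1/5)*9))*(-4) = (0*(9/5))*(-4) = 0*(-4) = 0)
(p + (-5*5 - 1))**2 = (0 + (-5*5 - 1))**2 = (0 + (-25 - 1))**2 = (0 - 26)**2 = (-26)**2 = 676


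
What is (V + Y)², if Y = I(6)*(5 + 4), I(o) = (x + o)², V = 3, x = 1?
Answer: 197136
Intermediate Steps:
I(o) = (1 + o)²
Y = 441 (Y = (1 + 6)²*(5 + 4) = 7²*9 = 49*9 = 441)
(V + Y)² = (3 + 441)² = 444² = 197136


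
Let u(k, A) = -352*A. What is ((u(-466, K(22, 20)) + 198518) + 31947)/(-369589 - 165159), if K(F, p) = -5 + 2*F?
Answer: -216737/534748 ≈ -0.40531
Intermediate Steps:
((u(-466, K(22, 20)) + 198518) + 31947)/(-369589 - 165159) = ((-352*(-5 + 2*22) + 198518) + 31947)/(-369589 - 165159) = ((-352*(-5 + 44) + 198518) + 31947)/(-534748) = ((-352*39 + 198518) + 31947)*(-1/534748) = ((-13728 + 198518) + 31947)*(-1/534748) = (184790 + 31947)*(-1/534748) = 216737*(-1/534748) = -216737/534748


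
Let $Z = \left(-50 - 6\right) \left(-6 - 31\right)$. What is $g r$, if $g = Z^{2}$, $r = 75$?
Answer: $321988800$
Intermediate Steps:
$Z = 2072$ ($Z = \left(-56\right) \left(-37\right) = 2072$)
$g = 4293184$ ($g = 2072^{2} = 4293184$)
$g r = 4293184 \cdot 75 = 321988800$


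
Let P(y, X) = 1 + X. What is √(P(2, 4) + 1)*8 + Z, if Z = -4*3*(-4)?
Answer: 48 + 8*√6 ≈ 67.596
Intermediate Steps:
Z = 48 (Z = -12*(-4) = 48)
√(P(2, 4) + 1)*8 + Z = √((1 + 4) + 1)*8 + 48 = √(5 + 1)*8 + 48 = √6*8 + 48 = 8*√6 + 48 = 48 + 8*√6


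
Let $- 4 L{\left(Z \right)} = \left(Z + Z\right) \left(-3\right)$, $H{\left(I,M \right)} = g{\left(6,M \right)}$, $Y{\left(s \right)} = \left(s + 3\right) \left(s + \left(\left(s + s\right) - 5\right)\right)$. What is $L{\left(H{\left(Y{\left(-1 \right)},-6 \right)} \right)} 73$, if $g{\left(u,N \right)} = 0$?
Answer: $0$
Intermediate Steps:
$Y{\left(s \right)} = \left(-5 + 3 s\right) \left(3 + s\right)$ ($Y{\left(s \right)} = \left(3 + s\right) \left(s + \left(2 s - 5\right)\right) = \left(3 + s\right) \left(s + \left(-5 + 2 s\right)\right) = \left(3 + s\right) \left(-5 + 3 s\right) = \left(-5 + 3 s\right) \left(3 + s\right)$)
$H{\left(I,M \right)} = 0$
$L{\left(Z \right)} = \frac{3 Z}{2}$ ($L{\left(Z \right)} = - \frac{\left(Z + Z\right) \left(-3\right)}{4} = - \frac{2 Z \left(-3\right)}{4} = - \frac{\left(-6\right) Z}{4} = \frac{3 Z}{2}$)
$L{\left(H{\left(Y{\left(-1 \right)},-6 \right)} \right)} 73 = \frac{3}{2} \cdot 0 \cdot 73 = 0 \cdot 73 = 0$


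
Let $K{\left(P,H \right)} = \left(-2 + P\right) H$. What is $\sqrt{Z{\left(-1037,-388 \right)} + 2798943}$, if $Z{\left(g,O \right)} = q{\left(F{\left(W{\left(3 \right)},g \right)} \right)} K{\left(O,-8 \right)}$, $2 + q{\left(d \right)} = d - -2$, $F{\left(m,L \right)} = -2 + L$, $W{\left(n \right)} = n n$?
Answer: $3 i \sqrt{49193} \approx 665.38 i$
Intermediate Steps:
$W{\left(n \right)} = n^{2}$
$q{\left(d \right)} = d$ ($q{\left(d \right)} = -2 + \left(d - -2\right) = -2 + \left(d + 2\right) = -2 + \left(2 + d\right) = d$)
$K{\left(P,H \right)} = H \left(-2 + P\right)$
$Z{\left(g,O \right)} = \left(-2 + g\right) \left(16 - 8 O\right)$ ($Z{\left(g,O \right)} = \left(-2 + g\right) \left(- 8 \left(-2 + O\right)\right) = \left(-2 + g\right) \left(16 - 8 O\right)$)
$\sqrt{Z{\left(-1037,-388 \right)} + 2798943} = \sqrt{8 \left(-2 - 1037\right) \left(2 - -388\right) + 2798943} = \sqrt{8 \left(-1039\right) \left(2 + 388\right) + 2798943} = \sqrt{8 \left(-1039\right) 390 + 2798943} = \sqrt{-3241680 + 2798943} = \sqrt{-442737} = 3 i \sqrt{49193}$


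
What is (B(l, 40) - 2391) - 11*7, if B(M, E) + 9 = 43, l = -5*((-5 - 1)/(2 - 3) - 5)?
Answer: -2434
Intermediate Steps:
l = -5 (l = -5*(-6/(-1) - 5) = -5*(-6*(-1) - 5) = -5*(6 - 5) = -5*1 = -5)
B(M, E) = 34 (B(M, E) = -9 + 43 = 34)
(B(l, 40) - 2391) - 11*7 = (34 - 2391) - 11*7 = -2357 - 77 = -2434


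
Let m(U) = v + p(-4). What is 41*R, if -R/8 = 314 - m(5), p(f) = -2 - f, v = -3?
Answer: -103320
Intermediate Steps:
m(U) = -1 (m(U) = -3 + (-2 - 1*(-4)) = -3 + (-2 + 4) = -3 + 2 = -1)
R = -2520 (R = -8*(314 - 1*(-1)) = -8*(314 + 1) = -8*315 = -2520)
41*R = 41*(-2520) = -103320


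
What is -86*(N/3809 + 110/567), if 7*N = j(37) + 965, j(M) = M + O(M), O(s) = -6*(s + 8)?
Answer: -5876036/308529 ≈ -19.045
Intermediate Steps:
O(s) = -48 - 6*s (O(s) = -6*(8 + s) = -48 - 6*s)
j(M) = -48 - 5*M (j(M) = M + (-48 - 6*M) = -48 - 5*M)
N = 732/7 (N = ((-48 - 5*37) + 965)/7 = ((-48 - 185) + 965)/7 = (-233 + 965)/7 = (⅐)*732 = 732/7 ≈ 104.57)
-86*(N/3809 + 110/567) = -86*((732/7)/3809 + 110/567) = -86*((732/7)*(1/3809) + 110*(1/567)) = -86*(732/26663 + 110/567) = -86*68326/308529 = -5876036/308529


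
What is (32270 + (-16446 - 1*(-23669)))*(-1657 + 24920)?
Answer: 918725659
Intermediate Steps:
(32270 + (-16446 - 1*(-23669)))*(-1657 + 24920) = (32270 + (-16446 + 23669))*23263 = (32270 + 7223)*23263 = 39493*23263 = 918725659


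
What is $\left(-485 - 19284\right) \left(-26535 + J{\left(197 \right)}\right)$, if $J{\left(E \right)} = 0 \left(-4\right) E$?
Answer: $524570415$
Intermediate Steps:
$J{\left(E \right)} = 0$ ($J{\left(E \right)} = 0 E = 0$)
$\left(-485 - 19284\right) \left(-26535 + J{\left(197 \right)}\right) = \left(-485 - 19284\right) \left(-26535 + 0\right) = \left(-19769\right) \left(-26535\right) = 524570415$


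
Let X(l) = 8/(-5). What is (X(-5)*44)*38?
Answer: -13376/5 ≈ -2675.2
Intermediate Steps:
X(l) = -8/5 (X(l) = 8*(-1/5) = -8/5)
(X(-5)*44)*38 = -8/5*44*38 = -352/5*38 = -13376/5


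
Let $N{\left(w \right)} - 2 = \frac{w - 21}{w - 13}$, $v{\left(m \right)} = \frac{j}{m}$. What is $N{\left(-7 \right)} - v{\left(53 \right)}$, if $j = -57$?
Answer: $\frac{1186}{265} \approx 4.4755$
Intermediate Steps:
$v{\left(m \right)} = - \frac{57}{m}$
$N{\left(w \right)} = 2 + \frac{-21 + w}{-13 + w}$ ($N{\left(w \right)} = 2 + \frac{w - 21}{w - 13} = 2 + \frac{-21 + w}{-13 + w}$)
$N{\left(-7 \right)} - v{\left(53 \right)} = \frac{-47 + 3 \left(-7\right)}{-13 - 7} - - \frac{57}{53} = \frac{-47 - 21}{-20} - \left(-57\right) \frac{1}{53} = \left(- \frac{1}{20}\right) \left(-68\right) - - \frac{57}{53} = \frac{17}{5} + \frac{57}{53} = \frac{1186}{265}$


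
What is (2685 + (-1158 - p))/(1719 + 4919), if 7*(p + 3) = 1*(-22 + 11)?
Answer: 10721/46466 ≈ 0.23073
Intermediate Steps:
p = -32/7 (p = -3 + (1*(-22 + 11))/7 = -3 + (1*(-11))/7 = -3 + (⅐)*(-11) = -3 - 11/7 = -32/7 ≈ -4.5714)
(2685 + (-1158 - p))/(1719 + 4919) = (2685 + (-1158 - 1*(-32/7)))/(1719 + 4919) = (2685 + (-1158 + 32/7))/6638 = (2685 - 8074/7)*(1/6638) = (10721/7)*(1/6638) = 10721/46466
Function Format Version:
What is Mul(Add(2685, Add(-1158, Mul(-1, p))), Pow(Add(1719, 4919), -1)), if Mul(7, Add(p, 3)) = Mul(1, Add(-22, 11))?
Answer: Rational(10721, 46466) ≈ 0.23073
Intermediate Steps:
p = Rational(-32, 7) (p = Add(-3, Mul(Rational(1, 7), Mul(1, Add(-22, 11)))) = Add(-3, Mul(Rational(1, 7), Mul(1, -11))) = Add(-3, Mul(Rational(1, 7), -11)) = Add(-3, Rational(-11, 7)) = Rational(-32, 7) ≈ -4.5714)
Mul(Add(2685, Add(-1158, Mul(-1, p))), Pow(Add(1719, 4919), -1)) = Mul(Add(2685, Add(-1158, Mul(-1, Rational(-32, 7)))), Pow(Add(1719, 4919), -1)) = Mul(Add(2685, Add(-1158, Rational(32, 7))), Pow(6638, -1)) = Mul(Add(2685, Rational(-8074, 7)), Rational(1, 6638)) = Mul(Rational(10721, 7), Rational(1, 6638)) = Rational(10721, 46466)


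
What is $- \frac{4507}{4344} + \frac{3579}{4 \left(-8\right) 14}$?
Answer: $- \frac{2195789}{243264} \approx -9.0264$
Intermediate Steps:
$- \frac{4507}{4344} + \frac{3579}{4 \left(-8\right) 14} = \left(-4507\right) \frac{1}{4344} + \frac{3579}{\left(-32\right) 14} = - \frac{4507}{4344} + \frac{3579}{-448} = - \frac{4507}{4344} + 3579 \left(- \frac{1}{448}\right) = - \frac{4507}{4344} - \frac{3579}{448} = - \frac{2195789}{243264}$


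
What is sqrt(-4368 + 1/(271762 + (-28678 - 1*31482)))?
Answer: I*sqrt(195578974961070)/211602 ≈ 66.091*I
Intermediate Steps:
sqrt(-4368 + 1/(271762 + (-28678 - 1*31482))) = sqrt(-4368 + 1/(271762 + (-28678 - 31482))) = sqrt(-4368 + 1/(271762 - 60160)) = sqrt(-4368 + 1/211602) = sqrt(-924277535/211602) = I*sqrt(195578974961070)/211602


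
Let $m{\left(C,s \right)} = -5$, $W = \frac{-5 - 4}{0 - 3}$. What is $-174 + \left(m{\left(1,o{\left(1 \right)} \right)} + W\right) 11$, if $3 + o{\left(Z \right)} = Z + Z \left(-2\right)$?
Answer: $-196$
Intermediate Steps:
$W = 3$ ($W = - \frac{9}{-3} = \left(-9\right) \left(- \frac{1}{3}\right) = 3$)
$o{\left(Z \right)} = -3 - Z$ ($o{\left(Z \right)} = -3 + \left(Z + Z \left(-2\right)\right) = -3 + \left(Z - 2 Z\right) = -3 - Z$)
$-174 + \left(m{\left(1,o{\left(1 \right)} \right)} + W\right) 11 = -174 + \left(-5 + 3\right) 11 = -174 - 22 = -196$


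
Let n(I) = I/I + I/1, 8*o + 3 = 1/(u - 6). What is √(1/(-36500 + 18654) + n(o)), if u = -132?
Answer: √3784871185365/2462748 ≈ 0.78996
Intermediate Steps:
o = -415/1104 (o = -3/8 + 1/(8*(-132 - 6)) = -3/8 + (⅛)/(-138) = -3/8 + (⅛)*(-1/138) = -3/8 - 1/1104 = -415/1104 ≈ -0.37591)
n(I) = 1 + I (n(I) = 1 + I*1 = 1 + I)
√(1/(-36500 + 18654) + n(o)) = √(1/(-36500 + 18654) + (1 - 415/1104)) = √(1/(-17846) + 689/1104) = √(-1/17846 + 689/1104) = √(6147395/9850992) = √3784871185365/2462748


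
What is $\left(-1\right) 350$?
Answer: $-350$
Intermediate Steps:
$\left(-1\right) 350 = -350$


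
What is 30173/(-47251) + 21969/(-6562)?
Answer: -1236052445/310061062 ≈ -3.9865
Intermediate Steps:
30173/(-47251) + 21969/(-6562) = 30173*(-1/47251) + 21969*(-1/6562) = -30173/47251 - 21969/6562 = -1236052445/310061062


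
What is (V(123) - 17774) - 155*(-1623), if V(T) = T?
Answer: 233914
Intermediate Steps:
(V(123) - 17774) - 155*(-1623) = (123 - 17774) - 155*(-1623) = -17651 + 251565 = 233914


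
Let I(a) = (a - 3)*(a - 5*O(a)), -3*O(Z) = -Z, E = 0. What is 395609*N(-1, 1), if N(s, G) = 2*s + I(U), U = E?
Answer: -791218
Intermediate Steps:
O(Z) = Z/3 (O(Z) = -(-1)*Z/3 = Z/3)
U = 0
I(a) = -2*a*(-3 + a)/3 (I(a) = (a - 3)*(a - 5*a/3) = (-3 + a)*(a - 5*a/3) = (-3 + a)*(-2*a/3) = -2*a*(-3 + a)/3)
N(s, G) = 2*s (N(s, G) = 2*s + (⅔)*0*(3 - 1*0) = 2*s + (⅔)*0*(3 + 0) = 2*s + (⅔)*0*3 = 2*s + 0 = 2*s)
395609*N(-1, 1) = 395609*(2*(-1)) = 395609*(-2) = -791218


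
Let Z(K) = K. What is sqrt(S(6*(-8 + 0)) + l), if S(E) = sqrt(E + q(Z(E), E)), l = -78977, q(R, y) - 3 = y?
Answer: sqrt(-78977 + I*sqrt(93)) ≈ 0.017 + 281.03*I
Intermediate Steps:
q(R, y) = 3 + y
S(E) = sqrt(3 + 2*E) (S(E) = sqrt(E + (3 + E)) = sqrt(3 + 2*E))
sqrt(S(6*(-8 + 0)) + l) = sqrt(sqrt(3 + 2*(6*(-8 + 0))) - 78977) = sqrt(sqrt(3 + 2*(6*(-8))) - 78977) = sqrt(sqrt(3 + 2*(-48)) - 78977) = sqrt(sqrt(3 - 96) - 78977) = sqrt(sqrt(-93) - 78977) = sqrt(I*sqrt(93) - 78977) = sqrt(-78977 + I*sqrt(93))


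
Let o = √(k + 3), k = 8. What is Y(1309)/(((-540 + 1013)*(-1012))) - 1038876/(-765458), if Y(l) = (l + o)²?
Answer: -9253649445/4163708791 - 119*√11/21758 ≈ -2.2406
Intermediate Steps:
o = √11 (o = √(8 + 3) = √11 ≈ 3.3166)
Y(l) = (l + √11)²
Y(1309)/(((-540 + 1013)*(-1012))) - 1038876/(-765458) = (1309 + √11)²/(((-540 + 1013)*(-1012))) - 1038876/(-765458) = (1309 + √11)²/((473*(-1012))) - 1038876*(-1/765458) = (1309 + √11)²/(-478676) + 519438/382729 = (1309 + √11)²*(-1/478676) + 519438/382729 = -(1309 + √11)²/478676 + 519438/382729 = 519438/382729 - (1309 + √11)²/478676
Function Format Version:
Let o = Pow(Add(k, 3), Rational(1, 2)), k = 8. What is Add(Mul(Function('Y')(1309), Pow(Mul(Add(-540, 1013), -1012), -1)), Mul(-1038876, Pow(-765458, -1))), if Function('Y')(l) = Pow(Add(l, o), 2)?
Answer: Add(Rational(-9253649445, 4163708791), Mul(Rational(-119, 21758), Pow(11, Rational(1, 2)))) ≈ -2.2406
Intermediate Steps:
o = Pow(11, Rational(1, 2)) (o = Pow(Add(8, 3), Rational(1, 2)) = Pow(11, Rational(1, 2)) ≈ 3.3166)
Function('Y')(l) = Pow(Add(l, Pow(11, Rational(1, 2))), 2)
Add(Mul(Function('Y')(1309), Pow(Mul(Add(-540, 1013), -1012), -1)), Mul(-1038876, Pow(-765458, -1))) = Add(Mul(Pow(Add(1309, Pow(11, Rational(1, 2))), 2), Pow(Mul(Add(-540, 1013), -1012), -1)), Mul(-1038876, Pow(-765458, -1))) = Add(Mul(Pow(Add(1309, Pow(11, Rational(1, 2))), 2), Pow(Mul(473, -1012), -1)), Mul(-1038876, Rational(-1, 765458))) = Add(Mul(Pow(Add(1309, Pow(11, Rational(1, 2))), 2), Pow(-478676, -1)), Rational(519438, 382729)) = Add(Mul(Pow(Add(1309, Pow(11, Rational(1, 2))), 2), Rational(-1, 478676)), Rational(519438, 382729)) = Add(Mul(Rational(-1, 478676), Pow(Add(1309, Pow(11, Rational(1, 2))), 2)), Rational(519438, 382729)) = Add(Rational(519438, 382729), Mul(Rational(-1, 478676), Pow(Add(1309, Pow(11, Rational(1, 2))), 2)))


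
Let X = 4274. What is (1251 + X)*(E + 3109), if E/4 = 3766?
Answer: 100405825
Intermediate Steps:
E = 15064 (E = 4*3766 = 15064)
(1251 + X)*(E + 3109) = (1251 + 4274)*(15064 + 3109) = 5525*18173 = 100405825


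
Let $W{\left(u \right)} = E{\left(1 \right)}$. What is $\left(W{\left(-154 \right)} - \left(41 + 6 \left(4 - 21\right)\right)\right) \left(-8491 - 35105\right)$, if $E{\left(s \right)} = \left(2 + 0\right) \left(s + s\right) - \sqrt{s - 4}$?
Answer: $-2833740 + 43596 i \sqrt{3} \approx -2.8337 \cdot 10^{6} + 75511.0 i$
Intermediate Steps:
$E{\left(s \right)} = - \sqrt{-4 + s} + 4 s$ ($E{\left(s \right)} = 2 \cdot 2 s - \sqrt{-4 + s} = 4 s - \sqrt{-4 + s} = - \sqrt{-4 + s} + 4 s$)
$W{\left(u \right)} = 4 - i \sqrt{3}$ ($W{\left(u \right)} = - \sqrt{-4 + 1} + 4 \cdot 1 = - \sqrt{-3} + 4 = - i \sqrt{3} + 4 = 4 - i \sqrt{3}$)
$\left(W{\left(-154 \right)} - \left(41 + 6 \left(4 - 21\right)\right)\right) \left(-8491 - 35105\right) = \left(\left(4 - i \sqrt{3}\right) - \left(41 + 6 \left(4 - 21\right)\right)\right) \left(-8491 - 35105\right) = \left(\left(4 - i \sqrt{3}\right) - -61\right) \left(-43596\right) = \left(\left(4 - i \sqrt{3}\right) + \left(102 - 41\right)\right) \left(-43596\right) = \left(\left(4 - i \sqrt{3}\right) + 61\right) \left(-43596\right) = \left(65 - i \sqrt{3}\right) \left(-43596\right) = -2833740 + 43596 i \sqrt{3}$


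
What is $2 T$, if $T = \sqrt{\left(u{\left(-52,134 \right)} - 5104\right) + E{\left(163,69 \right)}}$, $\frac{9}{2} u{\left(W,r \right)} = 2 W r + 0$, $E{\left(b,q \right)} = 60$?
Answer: $\frac{4 i \sqrt{18317}}{3} \approx 180.45 i$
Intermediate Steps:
$u{\left(W,r \right)} = \frac{4 W r}{9}$ ($u{\left(W,r \right)} = \frac{2 \left(2 W r + 0\right)}{9} = \frac{2 \cdot 2 W r}{9} = \frac{4 W r}{9}$)
$T = \frac{2 i \sqrt{18317}}{3}$ ($T = \sqrt{\left(\frac{4}{9} \left(-52\right) 134 - 5104\right) + 60} = \sqrt{\left(- \frac{27872}{9} - 5104\right) + 60} = \sqrt{- \frac{73808}{9} + 60} = \sqrt{- \frac{73268}{9}} = \frac{2 i \sqrt{18317}}{3} \approx 90.227 i$)
$2 T = 2 \frac{2 i \sqrt{18317}}{3} = \frac{4 i \sqrt{18317}}{3}$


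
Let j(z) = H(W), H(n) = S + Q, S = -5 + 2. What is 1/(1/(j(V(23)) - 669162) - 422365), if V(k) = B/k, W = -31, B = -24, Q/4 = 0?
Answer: -669165/282631875226 ≈ -2.3676e-6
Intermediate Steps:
Q = 0 (Q = 4*0 = 0)
V(k) = -24/k
S = -3
H(n) = -3 (H(n) = -3 + 0 = -3)
j(z) = -3
1/(1/(j(V(23)) - 669162) - 422365) = 1/(1/(-3 - 669162) - 422365) = 1/(1/(-669165) - 422365) = 1/(-1/669165 - 422365) = 1/(-282631875226/669165) = -669165/282631875226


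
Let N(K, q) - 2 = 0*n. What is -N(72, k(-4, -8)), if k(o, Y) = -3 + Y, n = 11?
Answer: -2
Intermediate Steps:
N(K, q) = 2 (N(K, q) = 2 + 0*11 = 2 + 0 = 2)
-N(72, k(-4, -8)) = -1*2 = -2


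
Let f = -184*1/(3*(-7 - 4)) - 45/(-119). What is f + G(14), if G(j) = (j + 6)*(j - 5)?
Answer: 730241/3927 ≈ 185.95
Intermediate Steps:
G(j) = (-5 + j)*(6 + j) (G(j) = (6 + j)*(-5 + j) = (-5 + j)*(6 + j))
f = 23381/3927 (f = -184/(3*(-11)) - 45*(-1/119) = -184/(-33) + 45/119 = -184*(-1/33) + 45/119 = 184/33 + 45/119 = 23381/3927 ≈ 5.9539)
f + G(14) = 23381/3927 + (-30 + 14 + 14**2) = 23381/3927 + (-30 + 14 + 196) = 23381/3927 + 180 = 730241/3927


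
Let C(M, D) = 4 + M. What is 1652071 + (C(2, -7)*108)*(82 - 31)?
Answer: 1685119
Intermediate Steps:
1652071 + (C(2, -7)*108)*(82 - 31) = 1652071 + ((4 + 2)*108)*(82 - 31) = 1652071 + (6*108)*51 = 1652071 + 648*51 = 1652071 + 33048 = 1685119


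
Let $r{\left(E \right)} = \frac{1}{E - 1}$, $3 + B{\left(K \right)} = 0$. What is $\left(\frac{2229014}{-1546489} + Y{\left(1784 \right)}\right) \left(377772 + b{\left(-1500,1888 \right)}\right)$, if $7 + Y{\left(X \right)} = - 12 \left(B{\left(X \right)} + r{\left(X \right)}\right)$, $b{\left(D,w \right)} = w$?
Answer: $\frac{28843308137596380}{2757389887} \approx 1.046 \cdot 10^{7}$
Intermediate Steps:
$B{\left(K \right)} = -3$ ($B{\left(K \right)} = -3 + 0 = -3$)
$r{\left(E \right)} = \frac{1}{-1 + E}$
$Y{\left(X \right)} = 29 - \frac{12}{-1 + X}$ ($Y{\left(X \right)} = -7 - 12 \left(-3 + \frac{1}{-1 + X}\right) = -7 + \left(36 - \frac{12}{-1 + X}\right) = 29 - \frac{12}{-1 + X}$)
$\left(\frac{2229014}{-1546489} + Y{\left(1784 \right)}\right) \left(377772 + b{\left(-1500,1888 \right)}\right) = \left(\frac{2229014}{-1546489} + \frac{-41 + 29 \cdot 1784}{-1 + 1784}\right) \left(377772 + 1888\right) = \left(2229014 \left(- \frac{1}{1546489}\right) + \frac{-41 + 51736}{1783}\right) 379660 = \left(- \frac{2229014}{1546489} + \frac{1}{1783} \cdot 51695\right) 379660 = \left(- \frac{2229014}{1546489} + \frac{51695}{1783}\right) 379660 = \frac{75971416893}{2757389887} \cdot 379660 = \frac{28843308137596380}{2757389887}$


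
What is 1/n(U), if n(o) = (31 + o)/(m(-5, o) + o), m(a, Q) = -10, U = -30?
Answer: -40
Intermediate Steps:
n(o) = (31 + o)/(-10 + o)
1/n(U) = 1/((31 - 30)/(-10 - 30)) = 1/(1/(-40)) = 1/(-1/40*1) = 1/(-1/40) = -40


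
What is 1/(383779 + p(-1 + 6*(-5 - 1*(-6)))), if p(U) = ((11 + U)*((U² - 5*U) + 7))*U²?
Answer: 1/386579 ≈ 2.5868e-6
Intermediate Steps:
p(U) = U²*(11 + U)*(7 + U² - 5*U) (p(U) = ((11 + U)*(7 + U² - 5*U))*U² = U²*(11 + U)*(7 + U² - 5*U))
1/(383779 + p(-1 + 6*(-5 - 1*(-6)))) = 1/(383779 + (-1 + 6*(-5 - 1*(-6)))²*(77 + (-1 + 6*(-5 - 1*(-6)))³ - 48*(-1 + 6*(-5 - 1*(-6))) + 6*(-1 + 6*(-5 - 1*(-6)))²)) = 1/(383779 + (-1 + 6*(-5 + 6))²*(77 + (-1 + 6*(-5 + 6))³ - 48*(-1 + 6*(-5 + 6)) + 6*(-1 + 6*(-5 + 6))²)) = 1/(383779 + (-1 + 6*1)²*(77 + (-1 + 6*1)³ - 48*(-1 + 6*1) + 6*(-1 + 6*1)²)) = 1/(383779 + (-1 + 6)²*(77 + (-1 + 6)³ - 48*(-1 + 6) + 6*(-1 + 6)²)) = 1/(383779 + 5²*(77 + 5³ - 48*5 + 6*5²)) = 1/(383779 + 25*(77 + 125 - 240 + 6*25)) = 1/(383779 + 25*(77 + 125 - 240 + 150)) = 1/(383779 + 25*112) = 1/(383779 + 2800) = 1/386579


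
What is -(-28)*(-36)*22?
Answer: -22176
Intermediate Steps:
-(-28)*(-36)*22 = -28*36*22 = -1008*22 = -22176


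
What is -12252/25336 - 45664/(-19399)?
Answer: 229816639/122873266 ≈ 1.8704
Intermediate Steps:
-12252/25336 - 45664/(-19399) = -12252*1/25336 - 45664*(-1/19399) = -3063/6334 + 45664/19399 = 229816639/122873266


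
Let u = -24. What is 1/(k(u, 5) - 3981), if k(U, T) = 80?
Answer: -1/3901 ≈ -0.00025634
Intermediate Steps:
1/(k(u, 5) - 3981) = 1/(80 - 3981) = 1/(-3901) = -1/3901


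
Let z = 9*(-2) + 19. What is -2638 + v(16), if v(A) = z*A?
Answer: -2622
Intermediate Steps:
z = 1 (z = -18 + 19 = 1)
v(A) = A (v(A) = 1*A = A)
-2638 + v(16) = -2638 + 16 = -2622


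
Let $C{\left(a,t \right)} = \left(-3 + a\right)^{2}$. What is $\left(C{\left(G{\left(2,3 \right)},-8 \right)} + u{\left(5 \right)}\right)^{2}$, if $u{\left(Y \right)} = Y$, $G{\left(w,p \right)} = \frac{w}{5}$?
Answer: $\frac{86436}{625} \approx 138.3$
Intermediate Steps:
$G{\left(w,p \right)} = \frac{w}{5}$ ($G{\left(w,p \right)} = w \frac{1}{5} = \frac{w}{5}$)
$\left(C{\left(G{\left(2,3 \right)},-8 \right)} + u{\left(5 \right)}\right)^{2} = \left(\left(-3 + \frac{1}{5} \cdot 2\right)^{2} + 5\right)^{2} = \left(\left(-3 + \frac{2}{5}\right)^{2} + 5\right)^{2} = \left(\left(- \frac{13}{5}\right)^{2} + 5\right)^{2} = \left(\frac{169}{25} + 5\right)^{2} = \left(\frac{294}{25}\right)^{2} = \frac{86436}{625}$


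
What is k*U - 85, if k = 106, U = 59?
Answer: 6169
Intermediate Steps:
k*U - 85 = 106*59 - 85 = 6254 - 85 = 6169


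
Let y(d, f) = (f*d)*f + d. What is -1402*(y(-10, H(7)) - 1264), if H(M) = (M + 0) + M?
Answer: 4534068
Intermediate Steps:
H(M) = 2*M (H(M) = M + M = 2*M)
y(d, f) = d + d*f² (y(d, f) = (d*f)*f + d = d*f² + d = d + d*f²)
-1402*(y(-10, H(7)) - 1264) = -1402*(-10*(1 + (2*7)²) - 1264) = -1402*(-10*(1 + 14²) - 1264) = -1402*(-10*(1 + 196) - 1264) = -1402*(-10*197 - 1264) = -1402*(-1970 - 1264) = -1402*(-3234) = 4534068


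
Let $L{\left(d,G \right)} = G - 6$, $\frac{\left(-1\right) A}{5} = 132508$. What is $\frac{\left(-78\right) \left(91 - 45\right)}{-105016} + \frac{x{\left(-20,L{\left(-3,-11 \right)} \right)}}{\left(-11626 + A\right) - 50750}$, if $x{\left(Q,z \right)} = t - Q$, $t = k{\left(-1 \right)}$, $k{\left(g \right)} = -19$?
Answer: $\frac{325111699}{9515972332} \approx 0.034165$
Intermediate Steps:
$A = -662540$ ($A = \left(-5\right) 132508 = -662540$)
$L{\left(d,G \right)} = -6 + G$ ($L{\left(d,G \right)} = G - 6 = -6 + G$)
$t = -19$
$x{\left(Q,z \right)} = -19 - Q$
$\frac{\left(-78\right) \left(91 - 45\right)}{-105016} + \frac{x{\left(-20,L{\left(-3,-11 \right)} \right)}}{\left(-11626 + A\right) - 50750} = \frac{\left(-78\right) \left(91 - 45\right)}{-105016} + \frac{-19 - -20}{\left(-11626 - 662540\right) - 50750} = \left(-78\right) 46 \left(- \frac{1}{105016}\right) + \frac{-19 + 20}{-674166 - 50750} = \left(-3588\right) \left(- \frac{1}{105016}\right) + 1 \frac{1}{-724916} = \frac{897}{26254} + 1 \left(- \frac{1}{724916}\right) = \frac{897}{26254} - \frac{1}{724916} = \frac{325111699}{9515972332}$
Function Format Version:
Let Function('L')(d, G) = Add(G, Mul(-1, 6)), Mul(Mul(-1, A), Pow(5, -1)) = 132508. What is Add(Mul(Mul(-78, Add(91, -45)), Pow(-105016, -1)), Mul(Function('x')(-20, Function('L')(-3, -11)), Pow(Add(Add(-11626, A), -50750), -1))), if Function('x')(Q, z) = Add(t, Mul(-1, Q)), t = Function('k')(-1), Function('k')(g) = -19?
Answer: Rational(325111699, 9515972332) ≈ 0.034165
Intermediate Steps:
A = -662540 (A = Mul(-5, 132508) = -662540)
Function('L')(d, G) = Add(-6, G) (Function('L')(d, G) = Add(G, -6) = Add(-6, G))
t = -19
Function('x')(Q, z) = Add(-19, Mul(-1, Q))
Add(Mul(Mul(-78, Add(91, -45)), Pow(-105016, -1)), Mul(Function('x')(-20, Function('L')(-3, -11)), Pow(Add(Add(-11626, A), -50750), -1))) = Add(Mul(Mul(-78, Add(91, -45)), Pow(-105016, -1)), Mul(Add(-19, Mul(-1, -20)), Pow(Add(Add(-11626, -662540), -50750), -1))) = Add(Mul(Mul(-78, 46), Rational(-1, 105016)), Mul(Add(-19, 20), Pow(Add(-674166, -50750), -1))) = Add(Mul(-3588, Rational(-1, 105016)), Mul(1, Pow(-724916, -1))) = Add(Rational(897, 26254), Mul(1, Rational(-1, 724916))) = Add(Rational(897, 26254), Rational(-1, 724916)) = Rational(325111699, 9515972332)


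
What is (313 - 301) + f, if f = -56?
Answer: -44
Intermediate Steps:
(313 - 301) + f = (313 - 301) - 56 = 12 - 56 = -44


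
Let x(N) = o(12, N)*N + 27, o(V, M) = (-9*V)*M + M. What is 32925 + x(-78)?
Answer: -618036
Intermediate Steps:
o(V, M) = M - 9*M*V (o(V, M) = -9*M*V + M = M - 9*M*V)
x(N) = 27 - 107*N**2 (x(N) = (N*(1 - 9*12))*N + 27 = (N*(1 - 108))*N + 27 = (N*(-107))*N + 27 = (-107*N)*N + 27 = -107*N**2 + 27 = 27 - 107*N**2)
32925 + x(-78) = 32925 + (27 - 107*(-78)**2) = 32925 + (27 - 107*6084) = 32925 + (27 - 650988) = 32925 - 650961 = -618036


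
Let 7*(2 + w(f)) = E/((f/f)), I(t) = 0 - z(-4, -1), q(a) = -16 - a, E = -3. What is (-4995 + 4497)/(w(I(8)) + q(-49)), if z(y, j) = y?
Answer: -1743/107 ≈ -16.290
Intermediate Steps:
I(t) = 4 (I(t) = 0 - 1*(-4) = 0 + 4 = 4)
w(f) = -17/7 (w(f) = -2 + (-3/(f/f))/7 = -2 + (-3/1)/7 = -2 + (-3*1)/7 = -2 + (1/7)*(-3) = -2 - 3/7 = -17/7)
(-4995 + 4497)/(w(I(8)) + q(-49)) = (-4995 + 4497)/(-17/7 + (-16 - 1*(-49))) = -498/(-17/7 + (-16 + 49)) = -498/(-17/7 + 33) = -498/214/7 = -498*7/214 = -1743/107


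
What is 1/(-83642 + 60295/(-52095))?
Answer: -10419/871478057 ≈ -1.1956e-5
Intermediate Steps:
1/(-83642 + 60295/(-52095)) = 1/(-83642 + 60295*(-1/52095)) = 1/(-83642 - 12059/10419) = 1/(-871478057/10419) = -10419/871478057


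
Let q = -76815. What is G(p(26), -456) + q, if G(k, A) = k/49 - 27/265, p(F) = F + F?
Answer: -997430318/12985 ≈ -76814.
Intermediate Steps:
p(F) = 2*F
G(k, A) = -27/265 + k/49 (G(k, A) = k*(1/49) - 27*1/265 = k/49 - 27/265 = -27/265 + k/49)
G(p(26), -456) + q = (-27/265 + (2*26)/49) - 76815 = (-27/265 + (1/49)*52) - 76815 = (-27/265 + 52/49) - 76815 = 12457/12985 - 76815 = -997430318/12985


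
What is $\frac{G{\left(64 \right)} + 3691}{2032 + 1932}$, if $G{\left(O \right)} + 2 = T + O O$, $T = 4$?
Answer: $\frac{7789}{3964} \approx 1.9649$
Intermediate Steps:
$G{\left(O \right)} = 2 + O^{2}$ ($G{\left(O \right)} = -2 + \left(4 + O O\right) = -2 + \left(4 + O^{2}\right) = 2 + O^{2}$)
$\frac{G{\left(64 \right)} + 3691}{2032 + 1932} = \frac{\left(2 + 64^{2}\right) + 3691}{2032 + 1932} = \frac{\left(2 + 4096\right) + 3691}{3964} = \left(4098 + 3691\right) \frac{1}{3964} = 7789 \cdot \frac{1}{3964} = \frac{7789}{3964}$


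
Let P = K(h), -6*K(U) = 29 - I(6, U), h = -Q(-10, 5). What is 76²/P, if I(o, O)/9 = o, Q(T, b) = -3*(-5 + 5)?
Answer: 34656/25 ≈ 1386.2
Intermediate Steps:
Q(T, b) = 0 (Q(T, b) = -3*0 = 0)
h = 0 (h = -1*0 = 0)
I(o, O) = 9*o
K(U) = 25/6 (K(U) = -(29 - 9*6)/6 = -(29 - 1*54)/6 = -(29 - 54)/6 = -⅙*(-25) = 25/6)
P = 25/6 ≈ 4.1667
76²/P = 76²/(25/6) = 5776*(6/25) = 34656/25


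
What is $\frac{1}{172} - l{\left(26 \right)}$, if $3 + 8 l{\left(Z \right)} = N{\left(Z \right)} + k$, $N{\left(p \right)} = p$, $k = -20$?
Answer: $- \frac{127}{344} \approx -0.36919$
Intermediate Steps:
$l{\left(Z \right)} = - \frac{23}{8} + \frac{Z}{8}$ ($l{\left(Z \right)} = - \frac{3}{8} + \frac{Z - 20}{8} = - \frac{3}{8} + \frac{-20 + Z}{8} = - \frac{3}{8} + \left(- \frac{5}{2} + \frac{Z}{8}\right) = - \frac{23}{8} + \frac{Z}{8}$)
$\frac{1}{172} - l{\left(26 \right)} = \frac{1}{172} - \left(- \frac{23}{8} + \frac{1}{8} \cdot 26\right) = \frac{1}{172} - \left(- \frac{23}{8} + \frac{13}{4}\right) = \frac{1}{172} - \frac{3}{8} = - \frac{127}{344}$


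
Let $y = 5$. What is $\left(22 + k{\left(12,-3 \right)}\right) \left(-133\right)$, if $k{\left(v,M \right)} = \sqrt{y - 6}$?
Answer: $-2926 - 133 i \approx -2926.0 - 133.0 i$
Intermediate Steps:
$k{\left(v,M \right)} = i$ ($k{\left(v,M \right)} = \sqrt{5 - 6} = \sqrt{-1} = i$)
$\left(22 + k{\left(12,-3 \right)}\right) \left(-133\right) = \left(22 + i\right) \left(-133\right) = -2926 - 133 i$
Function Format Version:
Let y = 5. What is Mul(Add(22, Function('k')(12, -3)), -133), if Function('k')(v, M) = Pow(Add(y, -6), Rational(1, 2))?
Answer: Add(-2926, Mul(-133, I)) ≈ Add(-2926.0, Mul(-133.00, I))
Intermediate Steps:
Function('k')(v, M) = I (Function('k')(v, M) = Pow(Add(5, -6), Rational(1, 2)) = Pow(-1, Rational(1, 2)) = I)
Mul(Add(22, Function('k')(12, -3)), -133) = Mul(Add(22, I), -133) = Add(-2926, Mul(-133, I))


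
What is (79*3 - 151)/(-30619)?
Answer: -86/30619 ≈ -0.0028087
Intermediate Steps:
(79*3 - 151)/(-30619) = (237 - 151)*(-1/30619) = 86*(-1/30619) = -86/30619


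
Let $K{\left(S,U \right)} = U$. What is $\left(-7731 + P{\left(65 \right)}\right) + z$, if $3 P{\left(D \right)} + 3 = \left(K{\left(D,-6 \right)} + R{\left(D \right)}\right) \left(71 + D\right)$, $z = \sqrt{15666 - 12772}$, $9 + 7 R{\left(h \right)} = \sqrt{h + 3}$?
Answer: $- \frac{56436}{7} + \sqrt{2894} + \frac{272 \sqrt{17}}{21} \approx -7955.1$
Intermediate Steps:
$R{\left(h \right)} = - \frac{9}{7} + \frac{\sqrt{3 + h}}{7}$ ($R{\left(h \right)} = - \frac{9}{7} + \frac{\sqrt{h + 3}}{7} = - \frac{9}{7} + \frac{\sqrt{3 + h}}{7}$)
$z = \sqrt{2894} \approx 53.796$
$P{\left(D \right)} = -1 + \frac{\left(71 + D\right) \left(- \frac{51}{7} + \frac{\sqrt{3 + D}}{7}\right)}{3}$ ($P{\left(D \right)} = -1 + \frac{\left(-6 + \left(- \frac{9}{7} + \frac{\sqrt{3 + D}}{7}\right)\right) \left(71 + D\right)}{3} = -1 + \frac{\left(- \frac{51}{7} + \frac{\sqrt{3 + D}}{7}\right) \left(71 + D\right)}{3} = -1 + \frac{\left(71 + D\right) \left(- \frac{51}{7} + \frac{\sqrt{3 + D}}{7}\right)}{3}$)
$\left(-7731 + P{\left(65 \right)}\right) + z = \left(-7731 + \left(- \frac{1214}{7} - \frac{1105}{7} + \frac{71 \sqrt{3 + 65}}{21} + \frac{1}{21} \cdot 65 \sqrt{3 + 65}\right)\right) + \sqrt{2894} = \left(-7731 + \left(- \frac{1214}{7} - \frac{1105}{7} + \frac{71 \sqrt{68}}{21} + \frac{1}{21} \cdot 65 \sqrt{68}\right)\right) + \sqrt{2894} = \left(-7731 + \left(- \frac{1214}{7} - \frac{1105}{7} + \frac{71 \cdot 2 \sqrt{17}}{21} + \frac{1}{21} \cdot 65 \cdot 2 \sqrt{17}\right)\right) + \sqrt{2894} = \left(-7731 + \left(- \frac{1214}{7} - \frac{1105}{7} + \frac{142 \sqrt{17}}{21} + \frac{130 \sqrt{17}}{21}\right)\right) + \sqrt{2894} = \left(-7731 - \left(\frac{2319}{7} - \frac{272 \sqrt{17}}{21}\right)\right) + \sqrt{2894} = \left(- \frac{56436}{7} + \frac{272 \sqrt{17}}{21}\right) + \sqrt{2894} = - \frac{56436}{7} + \sqrt{2894} + \frac{272 \sqrt{17}}{21}$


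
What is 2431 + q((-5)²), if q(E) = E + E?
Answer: 2481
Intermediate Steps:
q(E) = 2*E
2431 + q((-5)²) = 2431 + 2*(-5)² = 2431 + 2*25 = 2431 + 50 = 2481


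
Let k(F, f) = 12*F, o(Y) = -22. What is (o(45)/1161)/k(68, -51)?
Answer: -11/473688 ≈ -2.3222e-5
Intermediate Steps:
(o(45)/1161)/k(68, -51) = (-22/1161)/((12*68)) = -22*1/1161/816 = -22/1161*1/816 = -11/473688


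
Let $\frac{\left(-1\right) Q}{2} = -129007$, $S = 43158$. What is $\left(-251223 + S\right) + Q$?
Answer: $49949$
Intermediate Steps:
$Q = 258014$ ($Q = \left(-2\right) \left(-129007\right) = 258014$)
$\left(-251223 + S\right) + Q = \left(-251223 + 43158\right) + 258014 = -208065 + 258014 = 49949$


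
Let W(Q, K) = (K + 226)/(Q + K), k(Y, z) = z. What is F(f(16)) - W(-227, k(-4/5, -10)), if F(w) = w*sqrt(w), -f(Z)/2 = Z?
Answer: 72/79 - 128*I*sqrt(2) ≈ 0.91139 - 181.02*I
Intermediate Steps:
f(Z) = -2*Z
F(w) = w**(3/2)
W(Q, K) = (226 + K)/(K + Q)
F(f(16)) - W(-227, k(-4/5, -10)) = (-2*16)**(3/2) - (226 - 10)/(-10 - 227) = (-32)**(3/2) - 216/(-237) = -128*I*sqrt(2) - (-1)*216/237 = -128*I*sqrt(2) - 1*(-72/79) = -128*I*sqrt(2) + 72/79 = 72/79 - 128*I*sqrt(2)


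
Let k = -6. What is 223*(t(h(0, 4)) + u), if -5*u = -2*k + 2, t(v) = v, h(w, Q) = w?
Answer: -3122/5 ≈ -624.40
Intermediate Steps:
u = -14/5 (u = -(-2*(-6) + 2)/5 = -(12 + 2)/5 = -⅕*14 = -14/5 ≈ -2.8000)
223*(t(h(0, 4)) + u) = 223*(0 - 14/5) = 223*(-14/5) = -3122/5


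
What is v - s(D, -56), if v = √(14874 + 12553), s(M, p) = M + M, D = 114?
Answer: -228 + √27427 ≈ -62.389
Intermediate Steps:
s(M, p) = 2*M
v = √27427 ≈ 165.61
v - s(D, -56) = √27427 - 2*114 = √27427 - 1*228 = √27427 - 228 = -228 + √27427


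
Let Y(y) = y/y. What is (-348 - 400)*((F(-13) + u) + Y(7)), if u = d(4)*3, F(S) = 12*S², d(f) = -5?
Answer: -1506472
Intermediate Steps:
u = -15 (u = -5*3 = -15)
Y(y) = 1
(-348 - 400)*((F(-13) + u) + Y(7)) = (-348 - 400)*((12*(-13)² - 15) + 1) = -748*((12*169 - 15) + 1) = -748*((2028 - 15) + 1) = -748*(2013 + 1) = -748*2014 = -1506472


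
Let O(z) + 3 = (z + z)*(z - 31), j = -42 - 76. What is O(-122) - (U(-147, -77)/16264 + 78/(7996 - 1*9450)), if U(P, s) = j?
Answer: 220688064197/5911964 ≈ 37329.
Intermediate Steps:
j = -118
U(P, s) = -118
O(z) = -3 + 2*z*(-31 + z) (O(z) = -3 + (z + z)*(z - 31) = -3 + (2*z)*(-31 + z) = -3 + 2*z*(-31 + z))
O(-122) - (U(-147, -77)/16264 + 78/(7996 - 1*9450)) = (-3 - 62*(-122) + 2*(-122)**2) - (-118/16264 + 78/(7996 - 1*9450)) = (-3 + 7564 + 2*14884) - (-118*1/16264 + 78/(7996 - 9450)) = (-3 + 7564 + 29768) - (-59/8132 + 78/(-1454)) = 37329 - (-59/8132 + 78*(-1/1454)) = 37329 - (-59/8132 - 39/727) = 37329 - 1*(-360041/5911964) = 37329 + 360041/5911964 = 220688064197/5911964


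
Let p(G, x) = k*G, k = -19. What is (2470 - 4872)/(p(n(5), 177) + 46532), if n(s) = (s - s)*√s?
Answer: -1201/23266 ≈ -0.051620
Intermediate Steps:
n(s) = 0 (n(s) = 0*√s = 0)
p(G, x) = -19*G
(2470 - 4872)/(p(n(5), 177) + 46532) = (2470 - 4872)/(-19*0 + 46532) = -2402/(0 + 46532) = -2402/46532 = -2402*1/46532 = -1201/23266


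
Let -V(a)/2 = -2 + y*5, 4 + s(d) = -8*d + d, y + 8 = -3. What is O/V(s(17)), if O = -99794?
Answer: -49897/57 ≈ -875.39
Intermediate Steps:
y = -11 (y = -8 - 3 = -11)
s(d) = -4 - 7*d (s(d) = -4 + (-8*d + d) = -4 - 7*d)
V(a) = 114 (V(a) = -2*(-2 - 11*5) = -2*(-2 - 55) = -2*(-57) = 114)
O/V(s(17)) = -99794/114 = -99794*1/114 = -49897/57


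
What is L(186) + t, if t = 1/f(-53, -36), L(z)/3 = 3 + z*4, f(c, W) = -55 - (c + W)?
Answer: 76195/34 ≈ 2241.0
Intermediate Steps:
f(c, W) = -55 - W - c (f(c, W) = -55 - (W + c) = -55 + (-W - c) = -55 - W - c)
L(z) = 9 + 12*z (L(z) = 3*(3 + z*4) = 3*(3 + 4*z) = 9 + 12*z)
t = 1/34 (t = 1/(-55 - 1*(-36) - 1*(-53)) = 1/(-55 + 36 + 53) = 1/34 ≈ 0.029412)
L(186) + t = (9 + 12*186) + 1/34 = (9 + 2232) + 1/34 = 2241 + 1/34 = 76195/34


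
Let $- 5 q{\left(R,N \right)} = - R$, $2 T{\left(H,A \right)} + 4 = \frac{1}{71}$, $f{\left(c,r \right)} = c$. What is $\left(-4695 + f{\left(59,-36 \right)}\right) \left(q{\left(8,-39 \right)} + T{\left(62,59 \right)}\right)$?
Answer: $\frac{646722}{355} \approx 1821.8$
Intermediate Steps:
$T{\left(H,A \right)} = - \frac{283}{142}$ ($T{\left(H,A \right)} = -2 + \frac{1}{2 \cdot 71} = -2 + \frac{1}{2} \cdot \frac{1}{71} = -2 + \frac{1}{142} = - \frac{283}{142}$)
$q{\left(R,N \right)} = \frac{R}{5}$ ($q{\left(R,N \right)} = - \frac{\left(-1\right) R}{5} = \frac{R}{5}$)
$\left(-4695 + f{\left(59,-36 \right)}\right) \left(q{\left(8,-39 \right)} + T{\left(62,59 \right)}\right) = \left(-4695 + 59\right) \left(\frac{1}{5} \cdot 8 - \frac{283}{142}\right) = - 4636 \left(\frac{8}{5} - \frac{283}{142}\right) = \left(-4636\right) \left(- \frac{279}{710}\right) = \frac{646722}{355}$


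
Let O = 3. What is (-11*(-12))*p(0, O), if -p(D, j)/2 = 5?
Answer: -1320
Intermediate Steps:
p(D, j) = -10 (p(D, j) = -2*5 = -10)
(-11*(-12))*p(0, O) = -11*(-12)*(-10) = 132*(-10) = -1320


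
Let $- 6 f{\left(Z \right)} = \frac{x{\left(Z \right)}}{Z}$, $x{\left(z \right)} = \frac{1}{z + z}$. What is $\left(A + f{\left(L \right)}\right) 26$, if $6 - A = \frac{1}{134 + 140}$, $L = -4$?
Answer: $\frac{2048683}{13152} \approx 155.77$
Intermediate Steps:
$x{\left(z \right)} = \frac{1}{2 z}$
$f{\left(Z \right)} = - \frac{1}{12 Z^{2}}$ ($f{\left(Z \right)} = - \frac{\frac{1}{2 Z} \frac{1}{Z}}{6} = - \frac{\frac{1}{2} \frac{1}{Z^{2}}}{6} = - \frac{1}{12 Z^{2}}$)
$A = \frac{1643}{274}$ ($A = 6 - \frac{1}{134 + 140} = 6 - \frac{1}{274} = \frac{1643}{274} \approx 5.9964$)
$\left(A + f{\left(L \right)}\right) 26 = \left(\frac{1643}{274} - \frac{1}{12 \cdot 16}\right) 26 = \left(\frac{1643}{274} - \frac{1}{192}\right) 26 = \frac{157591}{26304} \cdot 26 = \frac{2048683}{13152}$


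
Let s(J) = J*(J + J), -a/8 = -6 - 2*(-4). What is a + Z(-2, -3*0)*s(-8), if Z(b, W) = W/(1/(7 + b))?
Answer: -16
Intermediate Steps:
a = -16 (a = -8*(-6 - 2*(-4)) = -8*(-6 + 8) = -8*2 = -16)
s(J) = 2*J² (s(J) = J*(2*J) = 2*J²)
Z(b, W) = W*(7 + b)
a + Z(-2, -3*0)*s(-8) = -16 + ((-3*0)*(7 - 2))*(2*(-8)²) = -16 + (0*5)*(2*64) = -16 + 0*128 = -16 + 0 = -16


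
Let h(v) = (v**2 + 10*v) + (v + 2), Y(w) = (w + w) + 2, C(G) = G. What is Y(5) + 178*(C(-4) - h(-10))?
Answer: 724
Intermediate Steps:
Y(w) = 2 + 2*w (Y(w) = 2*w + 2 = 2 + 2*w)
h(v) = 2 + v**2 + 11*v (h(v) = (v**2 + 10*v) + (2 + v) = 2 + v**2 + 11*v)
Y(5) + 178*(C(-4) - h(-10)) = (2 + 2*5) + 178*(-4 - (2 + (-10)**2 + 11*(-10))) = (2 + 10) + 178*(-4 - (2 + 100 - 110)) = 12 + 178*(-4 - 1*(-8)) = 12 + 178*(-4 + 8) = 12 + 178*4 = 12 + 712 = 724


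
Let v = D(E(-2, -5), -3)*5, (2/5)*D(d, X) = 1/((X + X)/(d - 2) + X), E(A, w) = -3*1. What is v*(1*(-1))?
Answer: 125/18 ≈ 6.9444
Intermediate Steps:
E(A, w) = -3
D(d, X) = 5/(2*(X + 2*X/(-2 + d))) (D(d, X) = 5/(2*((X + X)/(d - 2) + X)) = 5/(2*((2*X)/(-2 + d) + X)) = 5/(2*(2*X/(-2 + d) + X)) = 5/(2*(X + 2*X/(-2 + d))))
v = -125/18 (v = ((5/2)*(-2 - 3)/(-3*(-3)))*5 = ((5/2)*(-1/3)*(-1/3)*(-5))*5 = -25/18*5 = -125/18 ≈ -6.9444)
v*(1*(-1)) = -125*(-1)/18 = -125/18*(-1) = 125/18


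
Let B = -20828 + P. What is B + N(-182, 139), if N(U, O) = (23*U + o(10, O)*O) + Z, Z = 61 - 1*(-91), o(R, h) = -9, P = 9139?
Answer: -16974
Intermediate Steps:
Z = 152 (Z = 61 + 91 = 152)
N(U, O) = 152 - 9*O + 23*U (N(U, O) = (23*U - 9*O) + 152 = (-9*O + 23*U) + 152 = 152 - 9*O + 23*U)
B = -11689 (B = -20828 + 9139 = -11689)
B + N(-182, 139) = -11689 + (152 - 9*139 + 23*(-182)) = -11689 + (152 - 1251 - 4186) = -11689 - 5285 = -16974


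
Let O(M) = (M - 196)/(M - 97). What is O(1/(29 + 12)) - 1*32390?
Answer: -128774605/3976 ≈ -32388.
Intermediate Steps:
O(M) = (-196 + M)/(-97 + M)
O(1/(29 + 12)) - 1*32390 = (-196 + 1/(29 + 12))/(-97 + 1/(29 + 12)) - 1*32390 = (-196 + 1/41)/(-97 + 1/41) - 32390 = -8035/41/(-3976/41) - 32390 = -41/3976*(-8035/41) - 32390 = 8035/3976 - 32390 = -128774605/3976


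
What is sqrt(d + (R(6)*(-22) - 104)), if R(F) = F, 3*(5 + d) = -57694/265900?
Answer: I*sqrt(1534004173938)/79770 ≈ 15.527*I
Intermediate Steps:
d = -2023097/398850 (d = -5 + (-57694/265900)/3 = -5 + (-57694*1/265900)/3 = -5 + (1/3)*(-28847/132950) = -5 - 28847/398850 = -2023097/398850 ≈ -5.0723)
sqrt(d + (R(6)*(-22) - 104)) = sqrt(-2023097/398850 + (6*(-22) - 104)) = sqrt(-2023097/398850 + (-132 - 104)) = sqrt(-2023097/398850 - 236) = sqrt(-96151697/398850) = I*sqrt(1534004173938)/79770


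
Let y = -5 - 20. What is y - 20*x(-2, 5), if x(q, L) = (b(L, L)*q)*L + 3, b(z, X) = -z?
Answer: -1085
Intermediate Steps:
y = -25
x(q, L) = 3 - q*L² (x(q, L) = ((-L)*q)*L + 3 = (-L*q)*L + 3 = -q*L² + 3 = 3 - q*L²)
y - 20*x(-2, 5) = -25 - 20*(3 - 1*(-2)*5²) = -25 - 20*(3 - 1*(-2)*25) = -25 - 20*(3 + 50) = -25 - 20*53 = -25 - 1060 = -1085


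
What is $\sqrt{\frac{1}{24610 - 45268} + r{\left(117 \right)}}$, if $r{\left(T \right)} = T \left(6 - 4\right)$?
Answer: $\frac{\sqrt{99860172918}}{20658} \approx 15.297$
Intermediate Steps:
$r{\left(T \right)} = 2 T$ ($r{\left(T \right)} = T \left(6 - 4\right) = T 2 = 2 T$)
$\sqrt{\frac{1}{24610 - 45268} + r{\left(117 \right)}} = \sqrt{\frac{1}{24610 - 45268} + 2 \cdot 117} = \sqrt{\frac{1}{-20658} + 234} = \sqrt{- \frac{1}{20658} + 234} = \sqrt{\frac{4833971}{20658}} = \frac{\sqrt{99860172918}}{20658}$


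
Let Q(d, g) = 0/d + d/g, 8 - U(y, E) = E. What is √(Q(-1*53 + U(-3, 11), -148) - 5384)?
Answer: I*√7370178/37 ≈ 73.373*I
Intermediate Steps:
U(y, E) = 8 - E
Q(d, g) = d/g (Q(d, g) = 0 + d/g = d/g)
√(Q(-1*53 + U(-3, 11), -148) - 5384) = √((-1*53 + (8 - 1*11))/(-148) - 5384) = √((-53 + (8 - 11))*(-1/148) - 5384) = √((-53 - 3)*(-1/148) - 5384) = √(-56*(-1/148) - 5384) = √(14/37 - 5384) = √(-199194/37) = I*√7370178/37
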